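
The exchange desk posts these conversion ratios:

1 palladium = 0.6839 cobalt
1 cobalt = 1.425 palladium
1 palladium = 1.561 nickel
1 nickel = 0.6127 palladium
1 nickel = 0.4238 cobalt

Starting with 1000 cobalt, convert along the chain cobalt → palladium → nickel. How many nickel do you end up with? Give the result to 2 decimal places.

1000 cobalt × 1.425 = 1425 palladium
1425 palladium × 1.561 = 2224.425 nickel

2224.43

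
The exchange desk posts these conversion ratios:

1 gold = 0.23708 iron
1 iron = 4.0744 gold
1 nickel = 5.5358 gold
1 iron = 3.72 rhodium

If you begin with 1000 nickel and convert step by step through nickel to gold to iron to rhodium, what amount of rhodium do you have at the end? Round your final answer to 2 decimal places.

4882.23

1000 nickel × 5.5358 = 5535.8 gold
5535.8 gold × 0.23708 = 1312.427464 iron
1312.427464 iron × 3.72 = 4882.23016608 rhodium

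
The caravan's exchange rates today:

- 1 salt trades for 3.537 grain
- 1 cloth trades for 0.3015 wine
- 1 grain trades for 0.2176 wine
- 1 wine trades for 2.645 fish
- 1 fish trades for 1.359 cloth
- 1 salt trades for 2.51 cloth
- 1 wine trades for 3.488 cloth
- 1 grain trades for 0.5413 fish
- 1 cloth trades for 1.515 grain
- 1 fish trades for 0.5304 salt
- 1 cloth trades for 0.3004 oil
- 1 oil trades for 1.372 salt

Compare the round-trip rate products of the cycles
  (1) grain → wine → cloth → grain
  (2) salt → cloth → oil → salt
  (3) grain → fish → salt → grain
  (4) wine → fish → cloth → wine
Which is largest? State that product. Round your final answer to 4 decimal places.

1.1499

(1) 0.2176 × 3.488 × 1.515 = 1.14987
(2) 2.51 × 0.3004 × 1.372 = 1.03449
(3) 0.5413 × 0.5304 × 3.537 = 1.01549
(4) 2.645 × 1.359 × 0.3015 = 1.08376
Highest is cycle (1) at 1.1499 (>1, arbitrage).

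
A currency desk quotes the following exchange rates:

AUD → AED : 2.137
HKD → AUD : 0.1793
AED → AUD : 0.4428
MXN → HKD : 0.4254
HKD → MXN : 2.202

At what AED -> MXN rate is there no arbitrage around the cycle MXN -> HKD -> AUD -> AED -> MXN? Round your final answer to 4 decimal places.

6.1350

Known legs of the cycle: 0.4254 × 0.1793 × 2.137 = 0.16299800814
For no arbitrage the full-cycle product must be 1, so the missing rate is 1 / 0.16299800814 ≈ 6.135044.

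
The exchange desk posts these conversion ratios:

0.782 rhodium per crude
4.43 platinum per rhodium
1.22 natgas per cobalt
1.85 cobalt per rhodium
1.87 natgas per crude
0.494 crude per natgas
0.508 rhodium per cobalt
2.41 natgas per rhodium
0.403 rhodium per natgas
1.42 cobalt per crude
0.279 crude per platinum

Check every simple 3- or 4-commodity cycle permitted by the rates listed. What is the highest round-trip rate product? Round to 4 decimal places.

0.9665

crude→rhodium→platinum→crude: 0.782 × 4.43 × 0.279 = 0.96653
crude→natgas→rhodium→platinum→crude: 1.87 × 0.403 × 4.43 × 0.279 = 0.93144
crude→rhodium→natgas→crude: 0.782 × 2.41 × 0.494 = 0.93100
cobalt→natgas→rhodium→cobalt: 1.22 × 0.403 × 1.85 = 0.90957
crude→cobalt→rhodium→platinum→crude: 1.42 × 0.508 × 4.43 × 0.279 = 0.89158
crude→rhodium→cobalt→natgas→crude: 0.782 × 1.85 × 1.22 × 0.494 = 0.87190
crude→cobalt→rhodium→natgas→crude: 1.42 × 0.508 × 2.41 × 0.494 = 0.85881
crude→cobalt→natgas→crude: 1.42 × 1.22 × 0.494 = 0.85581
Maximum is crude→rhodium→platinum→crude at 0.9665; no arbitrage — every cycle loses value.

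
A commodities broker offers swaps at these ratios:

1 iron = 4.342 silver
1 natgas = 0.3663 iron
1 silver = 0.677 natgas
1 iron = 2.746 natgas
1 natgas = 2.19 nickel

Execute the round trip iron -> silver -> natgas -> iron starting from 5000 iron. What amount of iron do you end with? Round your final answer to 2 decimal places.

5383.76

5000 iron × 4.342 = 21710 silver
21710 silver × 0.677 = 14697.67 natgas
14697.67 natgas × 0.3663 = 5383.756521 iron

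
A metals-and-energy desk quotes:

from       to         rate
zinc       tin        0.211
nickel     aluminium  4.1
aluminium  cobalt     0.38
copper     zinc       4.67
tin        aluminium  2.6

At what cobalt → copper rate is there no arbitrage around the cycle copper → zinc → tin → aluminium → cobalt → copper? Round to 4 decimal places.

1.0272

Known legs of the cycle: 4.67 × 0.211 × 2.6 × 0.38 = 0.97354556
For no arbitrage the full-cycle product must be 1, so the missing rate is 1 / 0.97354556 ≈ 1.027173.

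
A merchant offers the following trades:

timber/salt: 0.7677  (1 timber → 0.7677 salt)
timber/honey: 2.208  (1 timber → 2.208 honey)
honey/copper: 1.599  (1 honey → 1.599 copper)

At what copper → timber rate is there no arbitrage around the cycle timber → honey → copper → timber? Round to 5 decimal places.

0.28324

Known legs of the cycle: 2.208 × 1.599 = 3.530592
For no arbitrage the full-cycle product must be 1, so the missing rate is 1 / 3.530592 ≈ 0.2832386.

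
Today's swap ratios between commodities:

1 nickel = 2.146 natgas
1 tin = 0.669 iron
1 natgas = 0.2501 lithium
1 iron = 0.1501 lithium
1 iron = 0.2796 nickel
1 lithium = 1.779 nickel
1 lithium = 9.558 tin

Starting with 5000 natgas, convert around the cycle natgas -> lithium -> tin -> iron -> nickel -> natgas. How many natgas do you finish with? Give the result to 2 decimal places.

4797.82

5000 natgas × 0.2501 = 1250.5 lithium
1250.5 lithium × 9.558 = 11952.279 tin
11952.279 tin × 0.669 = 7996.074651 iron
7996.074651 iron × 0.2796 = 2235.7024724196 nickel
2235.7024724196 nickel × 2.146 = 4797.8175058124616 natgas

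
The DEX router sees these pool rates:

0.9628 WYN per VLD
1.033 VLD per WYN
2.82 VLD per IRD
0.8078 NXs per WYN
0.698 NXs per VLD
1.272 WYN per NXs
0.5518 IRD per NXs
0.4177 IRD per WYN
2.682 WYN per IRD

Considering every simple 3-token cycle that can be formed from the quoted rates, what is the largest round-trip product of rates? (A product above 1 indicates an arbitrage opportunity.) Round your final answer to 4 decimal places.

NXs→IRD→WYN→NXs: 0.5518 × 2.682 × 0.8078 = 1.19549
VLD→WYN→IRD→VLD: 0.9628 × 0.4177 × 2.82 = 1.13410
NXs→IRD→VLD→NXs: 0.5518 × 2.82 × 0.698 = 1.08614
NXs→WYN→VLD→NXs: 1.272 × 1.033 × 0.698 = 0.91716
Maximum is NXs→IRD→WYN→NXs at 1.1955; arbitrage exists.

1.1955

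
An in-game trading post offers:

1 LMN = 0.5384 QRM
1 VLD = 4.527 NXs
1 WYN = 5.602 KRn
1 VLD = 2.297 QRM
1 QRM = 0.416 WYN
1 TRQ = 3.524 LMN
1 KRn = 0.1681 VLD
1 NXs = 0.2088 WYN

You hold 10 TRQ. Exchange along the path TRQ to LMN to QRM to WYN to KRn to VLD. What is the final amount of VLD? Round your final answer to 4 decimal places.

7.4327

10 TRQ × 3.524 = 35.24 LMN
35.24 LMN × 0.5384 = 18.973216 QRM
18.973216 QRM × 0.416 = 7.892857856 WYN
7.892857856 WYN × 5.602 = 44.215789709312 KRn
44.215789709312 KRn × 0.1681 = 7.4326742501353472 VLD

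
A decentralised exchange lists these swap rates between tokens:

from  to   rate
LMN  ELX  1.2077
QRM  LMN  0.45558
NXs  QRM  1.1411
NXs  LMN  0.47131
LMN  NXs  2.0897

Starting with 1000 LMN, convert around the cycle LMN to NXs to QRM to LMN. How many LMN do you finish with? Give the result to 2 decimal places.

1086.36

1000 LMN × 2.0897 = 2089.7 NXs
2089.7 NXs × 1.1411 = 2384.55667 QRM
2384.55667 QRM × 0.45558 = 1086.3563277186 LMN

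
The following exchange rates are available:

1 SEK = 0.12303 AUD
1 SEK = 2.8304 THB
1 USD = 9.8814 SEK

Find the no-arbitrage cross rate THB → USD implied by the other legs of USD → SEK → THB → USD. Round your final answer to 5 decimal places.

Known legs of the cycle: 9.8814 × 2.8304 = 27.96831456
For no arbitrage the full-cycle product must be 1, so the missing rate is 1 / 27.96831456 ≈ 0.0357547.

0.03575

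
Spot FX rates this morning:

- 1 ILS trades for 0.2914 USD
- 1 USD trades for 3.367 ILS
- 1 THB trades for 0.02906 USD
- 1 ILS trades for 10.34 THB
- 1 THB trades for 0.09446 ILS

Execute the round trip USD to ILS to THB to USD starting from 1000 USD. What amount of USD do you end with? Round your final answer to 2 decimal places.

1000 USD × 3.367 = 3367 ILS
3367 ILS × 10.34 = 34814.78 THB
34814.78 THB × 0.02906 = 1011.7175068 USD

1011.72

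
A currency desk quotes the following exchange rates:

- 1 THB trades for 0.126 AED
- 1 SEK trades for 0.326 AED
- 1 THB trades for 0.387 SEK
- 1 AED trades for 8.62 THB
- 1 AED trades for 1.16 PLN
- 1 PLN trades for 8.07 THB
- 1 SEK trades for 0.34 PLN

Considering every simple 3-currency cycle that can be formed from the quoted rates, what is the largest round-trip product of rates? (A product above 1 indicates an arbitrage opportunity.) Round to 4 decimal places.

1.1795

THB→AED→PLN→THB: 0.126 × 1.16 × 8.07 = 1.17951
THB→SEK→AED→THB: 0.387 × 0.326 × 8.62 = 1.08752
THB→SEK→PLN→THB: 0.387 × 0.34 × 8.07 = 1.06185
Maximum is THB→AED→PLN→THB at 1.1795; arbitrage exists.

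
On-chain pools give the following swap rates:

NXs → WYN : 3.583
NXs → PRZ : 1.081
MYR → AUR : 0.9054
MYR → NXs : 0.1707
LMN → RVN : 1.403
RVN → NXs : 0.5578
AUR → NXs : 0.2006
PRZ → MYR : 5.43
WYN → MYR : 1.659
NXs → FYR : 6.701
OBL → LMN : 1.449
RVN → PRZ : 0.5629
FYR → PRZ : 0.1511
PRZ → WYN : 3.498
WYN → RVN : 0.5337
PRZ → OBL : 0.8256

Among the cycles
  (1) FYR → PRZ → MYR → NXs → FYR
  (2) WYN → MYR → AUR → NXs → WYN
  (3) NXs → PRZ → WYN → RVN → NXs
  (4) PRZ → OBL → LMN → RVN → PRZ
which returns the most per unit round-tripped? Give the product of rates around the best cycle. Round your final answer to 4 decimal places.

1.1257

(1) 0.1511 × 5.43 × 0.1707 × 6.701 = 0.93851
(2) 1.659 × 0.9054 × 0.2006 × 3.583 = 1.07960
(3) 1.081 × 3.498 × 0.5337 × 0.5578 = 1.12570
(4) 0.8256 × 1.449 × 1.403 × 0.5629 = 0.94477
Highest is cycle (3) at 1.1257 (>1, arbitrage).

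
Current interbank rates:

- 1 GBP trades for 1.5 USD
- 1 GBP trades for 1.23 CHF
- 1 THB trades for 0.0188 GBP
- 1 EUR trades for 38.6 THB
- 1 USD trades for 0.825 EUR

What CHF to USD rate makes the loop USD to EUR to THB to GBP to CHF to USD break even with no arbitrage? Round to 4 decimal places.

Known legs of the cycle: 0.825 × 38.6 × 0.0188 × 1.23 = 0.73638378
For no arbitrage the full-cycle product must be 1, so the missing rate is 1 / 0.73638378 ≈ 1.357988.

1.3580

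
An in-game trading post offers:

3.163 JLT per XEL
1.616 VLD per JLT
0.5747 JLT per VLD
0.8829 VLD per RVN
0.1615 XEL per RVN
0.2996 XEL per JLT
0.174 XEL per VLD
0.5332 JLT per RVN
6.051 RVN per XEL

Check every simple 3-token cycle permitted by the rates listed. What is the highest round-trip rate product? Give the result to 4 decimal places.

JLT→XEL→RVN→JLT: 0.2996 × 6.051 × 0.5332 = 0.96663
RVN→VLD→XEL→RVN: 0.8829 × 0.174 × 6.051 = 0.92958
JLT→VLD→XEL→JLT: 1.616 × 0.174 × 3.163 = 0.88938
Maximum is JLT→XEL→RVN→JLT at 0.9666; no arbitrage — every cycle loses value.

0.9666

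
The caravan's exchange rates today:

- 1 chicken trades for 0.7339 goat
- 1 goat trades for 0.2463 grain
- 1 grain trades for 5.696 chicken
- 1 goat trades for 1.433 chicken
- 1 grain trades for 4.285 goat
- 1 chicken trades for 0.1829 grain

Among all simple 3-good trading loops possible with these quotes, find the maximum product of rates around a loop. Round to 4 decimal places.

chicken→grain→goat→chicken: 0.1829 × 4.285 × 1.433 = 1.12308
chicken→goat→grain→chicken: 0.7339 × 0.2463 × 5.696 = 1.02961
Maximum is chicken→grain→goat→chicken at 1.1231; arbitrage exists.

1.1231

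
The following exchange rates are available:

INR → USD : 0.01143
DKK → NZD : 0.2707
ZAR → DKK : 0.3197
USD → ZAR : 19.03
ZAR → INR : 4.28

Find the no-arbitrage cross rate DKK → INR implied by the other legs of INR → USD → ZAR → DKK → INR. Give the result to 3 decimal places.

14.380

Known legs of the cycle: 0.01143 × 19.03 × 0.3197 = 0.06953887413
For no arbitrage the full-cycle product must be 1, so the missing rate is 1 / 0.06953887413 ≈ 14.38045.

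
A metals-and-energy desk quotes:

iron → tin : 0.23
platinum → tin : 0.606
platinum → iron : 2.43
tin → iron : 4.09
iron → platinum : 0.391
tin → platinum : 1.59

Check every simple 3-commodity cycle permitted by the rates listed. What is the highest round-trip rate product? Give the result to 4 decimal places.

0.9691

platinum→tin→iron→platinum: 0.606 × 4.09 × 0.391 = 0.96911
platinum→iron→tin→platinum: 2.43 × 0.23 × 1.59 = 0.88865
Maximum is platinum→tin→iron→platinum at 0.9691; no arbitrage — every cycle loses value.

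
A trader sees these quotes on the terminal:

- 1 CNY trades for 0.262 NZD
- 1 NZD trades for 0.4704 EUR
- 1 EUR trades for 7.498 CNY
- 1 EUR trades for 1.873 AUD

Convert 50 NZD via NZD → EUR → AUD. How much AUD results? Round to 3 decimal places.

44.053

50 NZD × 0.4704 = 23.52 EUR
23.52 EUR × 1.873 = 44.05296 AUD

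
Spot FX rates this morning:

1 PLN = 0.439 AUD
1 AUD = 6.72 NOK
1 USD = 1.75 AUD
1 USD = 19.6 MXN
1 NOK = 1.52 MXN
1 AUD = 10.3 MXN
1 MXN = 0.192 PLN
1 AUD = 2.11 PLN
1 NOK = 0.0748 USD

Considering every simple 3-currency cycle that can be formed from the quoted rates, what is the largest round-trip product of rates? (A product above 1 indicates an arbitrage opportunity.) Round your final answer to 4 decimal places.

AUD→NOK→USD→AUD: 6.72 × 0.0748 × 1.75 = 0.87965
AUD→MXN→PLN→AUD: 10.3 × 0.192 × 0.439 = 0.86817
Maximum is AUD→NOK→USD→AUD at 0.8796; no arbitrage — every cycle loses value.

0.8796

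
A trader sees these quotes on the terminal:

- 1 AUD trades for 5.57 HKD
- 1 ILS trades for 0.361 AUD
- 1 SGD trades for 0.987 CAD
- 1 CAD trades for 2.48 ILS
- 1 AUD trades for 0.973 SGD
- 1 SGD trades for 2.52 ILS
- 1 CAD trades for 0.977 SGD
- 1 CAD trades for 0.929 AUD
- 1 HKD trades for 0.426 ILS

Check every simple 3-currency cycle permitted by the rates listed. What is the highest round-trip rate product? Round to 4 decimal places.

CAD→AUD→SGD→CAD: 0.929 × 0.973 × 0.987 = 0.89217
SGD→ILS→AUD→SGD: 2.52 × 0.361 × 0.973 = 0.88516
AUD→HKD→ILS→AUD: 5.57 × 0.426 × 0.361 = 0.85659
Maximum is CAD→AUD→SGD→CAD at 0.8922; no arbitrage — every cycle loses value.

0.8922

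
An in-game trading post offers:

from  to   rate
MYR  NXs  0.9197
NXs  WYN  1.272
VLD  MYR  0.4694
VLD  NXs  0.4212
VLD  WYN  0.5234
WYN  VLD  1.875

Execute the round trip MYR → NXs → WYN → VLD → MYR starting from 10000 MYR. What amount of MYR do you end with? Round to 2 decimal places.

10000 MYR × 0.9197 = 9197 NXs
9197 NXs × 1.272 = 11698.584 WYN
11698.584 WYN × 1.875 = 21934.845 VLD
21934.845 VLD × 0.4694 = 10296.216243 MYR

10296.22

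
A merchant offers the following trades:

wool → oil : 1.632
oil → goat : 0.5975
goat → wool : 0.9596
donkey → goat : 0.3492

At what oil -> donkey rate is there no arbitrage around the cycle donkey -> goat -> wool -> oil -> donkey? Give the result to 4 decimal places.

Known legs of the cycle: 0.3492 × 0.9596 × 1.632 = 0.54687066624
For no arbitrage the full-cycle product must be 1, so the missing rate is 1 / 0.54687066624 ≈ 1.828586.

1.8286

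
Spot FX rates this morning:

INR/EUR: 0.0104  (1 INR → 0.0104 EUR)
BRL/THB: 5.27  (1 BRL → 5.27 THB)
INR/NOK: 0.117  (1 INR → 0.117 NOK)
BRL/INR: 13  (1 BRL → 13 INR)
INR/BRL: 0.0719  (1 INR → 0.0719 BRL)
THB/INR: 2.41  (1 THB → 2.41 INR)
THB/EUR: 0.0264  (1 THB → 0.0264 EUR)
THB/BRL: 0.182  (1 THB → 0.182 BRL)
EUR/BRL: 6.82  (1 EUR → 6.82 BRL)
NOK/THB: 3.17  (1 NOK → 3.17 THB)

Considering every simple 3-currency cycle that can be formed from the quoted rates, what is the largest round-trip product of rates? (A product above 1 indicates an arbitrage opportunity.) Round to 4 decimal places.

THB→EUR→BRL→THB: 0.0264 × 6.82 × 5.27 = 0.94885
BRL→INR→EUR→BRL: 13 × 0.0104 × 6.82 = 0.92206
THB→INR→BRL→THB: 2.41 × 0.0719 × 5.27 = 0.91318
NOK→THB→INR→NOK: 3.17 × 2.41 × 0.117 = 0.89384
Maximum is THB→EUR→BRL→THB at 0.9489; no arbitrage — every cycle loses value.

0.9489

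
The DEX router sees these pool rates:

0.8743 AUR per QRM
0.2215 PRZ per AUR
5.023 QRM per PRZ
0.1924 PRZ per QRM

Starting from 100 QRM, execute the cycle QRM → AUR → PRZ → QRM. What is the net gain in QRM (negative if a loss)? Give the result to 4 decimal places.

100 QRM × 0.8743 = 87.43 AUR
87.43 AUR × 0.2215 = 19.365745 PRZ
19.365745 PRZ × 5.023 = 97.274137135 QRM
Net change: 97.274137135 − 100 = -2.725862865 QRM

-2.7259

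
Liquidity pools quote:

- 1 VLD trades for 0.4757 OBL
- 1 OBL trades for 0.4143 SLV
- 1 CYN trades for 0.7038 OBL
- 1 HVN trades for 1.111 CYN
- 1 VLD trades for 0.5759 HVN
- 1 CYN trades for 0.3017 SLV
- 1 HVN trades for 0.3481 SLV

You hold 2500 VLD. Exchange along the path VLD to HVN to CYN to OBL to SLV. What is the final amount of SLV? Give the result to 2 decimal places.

2500 VLD × 0.5759 = 1439.75 HVN
1439.75 HVN × 1.111 = 1599.56225 CYN
1599.56225 CYN × 0.7038 = 1125.77191155 OBL
1125.77191155 OBL × 0.4143 = 466.407302955165 SLV

466.41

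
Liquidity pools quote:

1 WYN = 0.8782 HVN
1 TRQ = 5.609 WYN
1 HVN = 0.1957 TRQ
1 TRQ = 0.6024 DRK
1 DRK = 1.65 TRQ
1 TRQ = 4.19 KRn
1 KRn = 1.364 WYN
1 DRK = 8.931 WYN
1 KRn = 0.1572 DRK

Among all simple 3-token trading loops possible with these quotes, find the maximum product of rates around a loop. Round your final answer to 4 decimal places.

KRn→DRK→TRQ→KRn: 0.1572 × 1.65 × 4.19 = 1.08680
TRQ→WYN→HVN→TRQ: 5.609 × 0.8782 × 0.1957 = 0.96398
Maximum is KRn→DRK→TRQ→KRn at 1.0868; arbitrage exists.

1.0868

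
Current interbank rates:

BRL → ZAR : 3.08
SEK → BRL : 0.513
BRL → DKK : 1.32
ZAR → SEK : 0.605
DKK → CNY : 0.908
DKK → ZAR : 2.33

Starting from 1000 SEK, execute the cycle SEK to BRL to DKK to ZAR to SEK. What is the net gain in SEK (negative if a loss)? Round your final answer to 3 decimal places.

1000 SEK × 0.513 = 513 BRL
513 BRL × 1.32 = 677.16 DKK
677.16 DKK × 2.33 = 1577.7828 ZAR
1577.7828 ZAR × 0.605 = 954.558594 SEK
Net change: 954.558594 − 1000 = -45.441406 SEK

-45.441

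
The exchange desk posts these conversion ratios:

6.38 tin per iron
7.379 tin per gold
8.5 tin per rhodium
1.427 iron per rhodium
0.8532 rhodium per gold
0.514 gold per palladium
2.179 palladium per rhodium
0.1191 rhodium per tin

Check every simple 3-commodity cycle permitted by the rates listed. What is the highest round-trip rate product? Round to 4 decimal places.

1.0843

rhodium→iron→tin→rhodium: 1.427 × 6.38 × 0.1191 = 1.08432
palladium→gold→rhodium→palladium: 0.514 × 0.8532 × 2.179 = 0.95559
Maximum is rhodium→iron→tin→rhodium at 1.0843; arbitrage exists.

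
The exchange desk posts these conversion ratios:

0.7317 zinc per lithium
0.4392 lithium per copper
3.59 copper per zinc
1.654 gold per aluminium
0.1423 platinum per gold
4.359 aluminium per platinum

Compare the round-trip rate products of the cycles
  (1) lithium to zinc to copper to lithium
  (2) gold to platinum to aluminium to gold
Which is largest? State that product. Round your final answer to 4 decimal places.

(1) 0.7317 × 3.59 × 0.4392 = 1.15369
(2) 0.1423 × 4.359 × 1.654 = 1.02595
Highest is cycle (1) at 1.1537 (>1, arbitrage).

1.1537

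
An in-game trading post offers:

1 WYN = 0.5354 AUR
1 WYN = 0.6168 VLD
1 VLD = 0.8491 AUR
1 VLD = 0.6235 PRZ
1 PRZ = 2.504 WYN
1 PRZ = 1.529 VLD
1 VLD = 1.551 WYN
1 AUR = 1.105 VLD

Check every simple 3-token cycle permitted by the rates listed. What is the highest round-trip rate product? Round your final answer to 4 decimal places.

0.9630

WYN→VLD→PRZ→WYN: 0.6168 × 0.6235 × 2.504 = 0.96298
WYN→AUR→VLD→WYN: 0.5354 × 1.105 × 1.551 = 0.91760
Maximum is WYN→VLD→PRZ→WYN at 0.9630; no arbitrage — every cycle loses value.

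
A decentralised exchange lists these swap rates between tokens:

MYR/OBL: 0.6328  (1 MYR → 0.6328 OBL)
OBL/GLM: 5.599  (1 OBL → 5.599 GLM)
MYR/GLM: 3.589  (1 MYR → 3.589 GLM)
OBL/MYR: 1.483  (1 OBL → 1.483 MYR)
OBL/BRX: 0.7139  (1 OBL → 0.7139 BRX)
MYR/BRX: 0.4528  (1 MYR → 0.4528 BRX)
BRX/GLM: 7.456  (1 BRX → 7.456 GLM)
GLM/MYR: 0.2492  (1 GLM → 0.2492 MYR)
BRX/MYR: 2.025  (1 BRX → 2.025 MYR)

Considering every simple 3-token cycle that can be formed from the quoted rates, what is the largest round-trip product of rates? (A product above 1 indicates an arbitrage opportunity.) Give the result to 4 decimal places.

OBL→BRX→MYR→OBL: 0.7139 × 2.025 × 0.6328 = 0.91481
OBL→GLM→MYR→OBL: 5.599 × 0.2492 × 0.6328 = 0.88293
BRX→GLM→MYR→BRX: 7.456 × 0.2492 × 0.4528 = 0.84132
Maximum is OBL→BRX→MYR→OBL at 0.9148; no arbitrage — every cycle loses value.

0.9148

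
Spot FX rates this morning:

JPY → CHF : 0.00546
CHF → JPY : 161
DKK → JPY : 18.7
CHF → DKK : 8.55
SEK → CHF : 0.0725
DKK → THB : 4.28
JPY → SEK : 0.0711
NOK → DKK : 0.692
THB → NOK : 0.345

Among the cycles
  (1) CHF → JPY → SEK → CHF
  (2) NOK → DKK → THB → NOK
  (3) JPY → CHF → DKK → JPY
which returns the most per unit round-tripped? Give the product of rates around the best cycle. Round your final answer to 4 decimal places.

(1) 161 × 0.0711 × 0.0725 = 0.82991
(2) 0.692 × 4.28 × 0.345 = 1.02181
(3) 0.00546 × 8.55 × 18.7 = 0.87297
Highest is cycle (2) at 1.0218 (>1, arbitrage).

1.0218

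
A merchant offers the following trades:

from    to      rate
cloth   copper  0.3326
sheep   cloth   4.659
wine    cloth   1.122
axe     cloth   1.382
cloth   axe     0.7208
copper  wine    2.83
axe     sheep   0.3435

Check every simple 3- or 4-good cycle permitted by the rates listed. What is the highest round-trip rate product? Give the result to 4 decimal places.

1.1535

cloth→axe→sheep→cloth: 0.7208 × 0.3435 × 4.659 = 1.15354
cloth→copper→wine→cloth: 0.3326 × 2.83 × 1.122 = 1.05609
Maximum is cloth→axe→sheep→cloth at 1.1535; arbitrage exists.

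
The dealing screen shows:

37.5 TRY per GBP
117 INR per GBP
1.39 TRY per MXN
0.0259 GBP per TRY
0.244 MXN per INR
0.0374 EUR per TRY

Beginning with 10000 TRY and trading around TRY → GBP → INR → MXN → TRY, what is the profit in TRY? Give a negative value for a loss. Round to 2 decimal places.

10000 TRY × 0.0259 = 259 GBP
259 GBP × 117 = 30303 INR
30303 INR × 0.244 = 7393.932 MXN
7393.932 MXN × 1.39 = 10277.56548 TRY
Net change: 10277.56548 − 10000 = 277.56548 TRY

277.57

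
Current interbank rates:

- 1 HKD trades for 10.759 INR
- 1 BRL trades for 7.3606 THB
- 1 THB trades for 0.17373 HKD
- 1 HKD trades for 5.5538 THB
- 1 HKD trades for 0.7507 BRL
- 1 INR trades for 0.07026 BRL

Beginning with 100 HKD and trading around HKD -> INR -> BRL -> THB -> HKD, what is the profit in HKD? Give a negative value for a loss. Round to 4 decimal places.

-3.3353

100 HKD × 10.759 = 1075.9 INR
1075.9 INR × 0.07026 = 75.592734 BRL
75.592734 BRL × 7.3606 = 556.4078778804 THB
556.4078778804 THB × 0.17373 = 96.664740624161892 HKD
Net change: 96.664740624161892 − 100 = -3.335259375838108 HKD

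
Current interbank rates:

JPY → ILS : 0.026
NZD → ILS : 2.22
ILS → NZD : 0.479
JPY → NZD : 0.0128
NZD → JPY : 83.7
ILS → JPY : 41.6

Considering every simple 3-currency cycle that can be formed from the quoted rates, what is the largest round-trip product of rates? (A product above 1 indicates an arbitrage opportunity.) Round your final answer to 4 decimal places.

JPY→NZD→ILS→JPY: 0.0128 × 2.22 × 41.6 = 1.18211
JPY→ILS→NZD→JPY: 0.026 × 0.479 × 83.7 = 1.04240
Maximum is JPY→NZD→ILS→JPY at 1.1821; arbitrage exists.

1.1821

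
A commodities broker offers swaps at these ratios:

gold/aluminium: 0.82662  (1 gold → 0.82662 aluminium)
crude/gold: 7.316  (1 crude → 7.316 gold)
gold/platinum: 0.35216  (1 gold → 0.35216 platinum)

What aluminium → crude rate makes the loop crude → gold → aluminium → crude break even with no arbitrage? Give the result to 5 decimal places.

Known legs of the cycle: 7.316 × 0.82662 = 6.04755192
For no arbitrage the full-cycle product must be 1, so the missing rate is 1 / 6.04755192 ≈ 0.1653562.

0.16536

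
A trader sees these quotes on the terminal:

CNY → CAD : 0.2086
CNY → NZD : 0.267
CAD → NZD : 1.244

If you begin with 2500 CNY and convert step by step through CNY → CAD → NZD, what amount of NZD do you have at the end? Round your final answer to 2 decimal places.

2500 CNY × 0.2086 = 521.5 CAD
521.5 CAD × 1.244 = 648.746 NZD

648.75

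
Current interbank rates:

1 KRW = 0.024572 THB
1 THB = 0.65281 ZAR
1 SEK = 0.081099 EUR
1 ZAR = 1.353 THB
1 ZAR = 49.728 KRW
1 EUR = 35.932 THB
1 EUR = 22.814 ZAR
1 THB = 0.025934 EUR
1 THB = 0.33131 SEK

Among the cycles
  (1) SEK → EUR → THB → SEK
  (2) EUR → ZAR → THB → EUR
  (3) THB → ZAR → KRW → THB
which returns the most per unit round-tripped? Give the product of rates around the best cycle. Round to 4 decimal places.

(1) 0.081099 × 35.932 × 0.33131 = 0.96545
(2) 22.814 × 1.353 × 0.025934 = 0.80051
(3) 0.65281 × 49.728 × 0.024572 = 0.79768
Highest is cycle (1) at 0.9655 (≤1, no arbitrage).

0.9655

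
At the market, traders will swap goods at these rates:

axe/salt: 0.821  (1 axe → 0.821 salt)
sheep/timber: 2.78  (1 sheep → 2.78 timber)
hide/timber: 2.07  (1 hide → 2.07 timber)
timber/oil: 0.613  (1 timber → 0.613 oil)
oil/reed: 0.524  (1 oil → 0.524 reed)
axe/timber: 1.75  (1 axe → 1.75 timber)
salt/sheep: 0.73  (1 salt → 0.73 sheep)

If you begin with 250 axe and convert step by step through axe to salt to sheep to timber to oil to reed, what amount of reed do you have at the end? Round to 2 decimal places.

250 axe × 0.821 = 205.25 salt
205.25 salt × 0.73 = 149.8325 sheep
149.8325 sheep × 2.78 = 416.53435 timber
416.53435 timber × 0.613 = 255.33555655 oil
255.33555655 oil × 0.524 = 133.7958316322 reed

133.80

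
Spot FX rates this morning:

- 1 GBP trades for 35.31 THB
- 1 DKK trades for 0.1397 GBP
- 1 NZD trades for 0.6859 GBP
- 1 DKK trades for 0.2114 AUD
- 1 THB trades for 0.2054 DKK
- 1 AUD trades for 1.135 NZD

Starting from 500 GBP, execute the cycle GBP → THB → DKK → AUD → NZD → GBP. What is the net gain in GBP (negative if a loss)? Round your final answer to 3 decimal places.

500 GBP × 35.31 = 17655 THB
17655 THB × 0.2054 = 3626.337 DKK
3626.337 DKK × 0.2114 = 766.6076418 AUD
766.6076418 AUD × 1.135 = 870.099673443 NZD
870.099673443 NZD × 0.6859 = 596.8013660145537 GBP
Net change: 596.8013660145537 − 500 = 96.8013660145537 GBP

96.801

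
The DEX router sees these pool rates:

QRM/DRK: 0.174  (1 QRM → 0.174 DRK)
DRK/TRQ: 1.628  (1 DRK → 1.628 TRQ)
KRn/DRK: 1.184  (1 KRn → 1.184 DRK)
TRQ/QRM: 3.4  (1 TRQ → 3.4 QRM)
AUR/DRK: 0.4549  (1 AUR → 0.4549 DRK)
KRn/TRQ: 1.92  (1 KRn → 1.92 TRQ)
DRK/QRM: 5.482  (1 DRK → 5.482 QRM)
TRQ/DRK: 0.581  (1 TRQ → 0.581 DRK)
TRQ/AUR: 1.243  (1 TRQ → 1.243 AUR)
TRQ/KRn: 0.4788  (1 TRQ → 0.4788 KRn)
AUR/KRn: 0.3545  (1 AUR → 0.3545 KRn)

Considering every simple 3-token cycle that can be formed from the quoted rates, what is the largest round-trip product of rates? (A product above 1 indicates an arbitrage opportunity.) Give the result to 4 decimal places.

0.9631

DRK→TRQ→QRM→DRK: 1.628 × 3.4 × 0.174 = 0.96312
DRK→TRQ→KRn→DRK: 1.628 × 0.4788 × 1.184 = 0.92291
DRK→TRQ→AUR→DRK: 1.628 × 1.243 × 0.4549 = 0.92054
KRn→TRQ→AUR→KRn: 1.92 × 1.243 × 0.3545 = 0.84604
Maximum is DRK→TRQ→QRM→DRK at 0.9631; no arbitrage — every cycle loses value.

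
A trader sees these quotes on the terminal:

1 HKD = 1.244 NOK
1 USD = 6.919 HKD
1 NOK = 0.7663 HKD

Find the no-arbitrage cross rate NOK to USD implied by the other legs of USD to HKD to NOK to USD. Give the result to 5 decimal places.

Known legs of the cycle: 6.919 × 1.244 = 8.607236
For no arbitrage the full-cycle product must be 1, so the missing rate is 1 / 8.607236 ≈ 0.1161813.

0.11618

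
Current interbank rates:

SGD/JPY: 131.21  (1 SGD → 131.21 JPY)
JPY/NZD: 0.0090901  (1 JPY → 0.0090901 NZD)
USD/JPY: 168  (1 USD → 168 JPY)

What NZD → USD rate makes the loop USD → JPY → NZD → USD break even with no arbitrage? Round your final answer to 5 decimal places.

0.65482

Known legs of the cycle: 168 × 0.0090901 = 1.5271368
For no arbitrage the full-cycle product must be 1, so the missing rate is 1 / 1.5271368 ≈ 0.6548202.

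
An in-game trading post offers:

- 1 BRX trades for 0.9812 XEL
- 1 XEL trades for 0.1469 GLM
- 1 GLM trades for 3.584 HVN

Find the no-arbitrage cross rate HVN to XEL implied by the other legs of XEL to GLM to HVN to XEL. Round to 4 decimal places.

Known legs of the cycle: 0.1469 × 3.584 = 0.5264896
For no arbitrage the full-cycle product must be 1, so the missing rate is 1 / 0.5264896 ≈ 1.899373.

1.8994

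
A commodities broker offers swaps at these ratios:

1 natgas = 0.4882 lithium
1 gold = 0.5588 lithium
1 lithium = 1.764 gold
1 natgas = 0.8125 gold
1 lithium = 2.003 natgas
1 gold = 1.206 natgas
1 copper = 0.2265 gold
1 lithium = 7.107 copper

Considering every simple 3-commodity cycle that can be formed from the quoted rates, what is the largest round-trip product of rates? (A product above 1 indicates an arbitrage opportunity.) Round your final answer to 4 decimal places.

gold→natgas→lithium→gold: 1.206 × 0.4882 × 1.764 = 1.03859
gold→lithium→natgas→gold: 0.5588 × 2.003 × 0.8125 = 0.90941
gold→lithium→copper→gold: 0.5588 × 7.107 × 0.2265 = 0.89952
Maximum is gold→natgas→lithium→gold at 1.0386; arbitrage exists.

1.0386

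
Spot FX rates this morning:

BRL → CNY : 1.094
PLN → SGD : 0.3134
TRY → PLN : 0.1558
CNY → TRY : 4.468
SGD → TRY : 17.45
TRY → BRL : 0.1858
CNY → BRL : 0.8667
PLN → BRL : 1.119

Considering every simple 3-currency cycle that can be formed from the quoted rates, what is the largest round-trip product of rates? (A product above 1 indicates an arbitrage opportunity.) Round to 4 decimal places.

TRY→BRL→CNY→TRY: 0.1858 × 1.094 × 4.468 = 0.90819
TRY→PLN→SGD→TRY: 0.1558 × 0.3134 × 17.45 = 0.85204
Maximum is TRY→BRL→CNY→TRY at 0.9082; no arbitrage — every cycle loses value.

0.9082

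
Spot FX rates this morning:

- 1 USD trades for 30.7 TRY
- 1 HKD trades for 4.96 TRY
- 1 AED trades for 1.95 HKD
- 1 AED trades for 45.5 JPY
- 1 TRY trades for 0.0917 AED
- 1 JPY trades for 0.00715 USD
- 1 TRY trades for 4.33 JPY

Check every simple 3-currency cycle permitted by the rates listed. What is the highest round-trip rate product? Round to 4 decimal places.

JPY→USD→TRY→JPY: 0.00715 × 30.7 × 4.33 = 0.95046
AED→HKD→TRY→AED: 1.95 × 4.96 × 0.0917 = 0.88692
Maximum is JPY→USD→TRY→JPY at 0.9505; no arbitrage — every cycle loses value.

0.9505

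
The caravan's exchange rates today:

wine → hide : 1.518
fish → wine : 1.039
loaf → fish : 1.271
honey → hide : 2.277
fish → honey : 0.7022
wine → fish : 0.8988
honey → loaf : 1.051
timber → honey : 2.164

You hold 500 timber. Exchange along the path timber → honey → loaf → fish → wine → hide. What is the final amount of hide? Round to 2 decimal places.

2279.62

500 timber × 2.164 = 1082 honey
1082 honey × 1.051 = 1137.182 loaf
1137.182 loaf × 1.271 = 1445.358322 fish
1445.358322 fish × 1.039 = 1501.727296558 wine
1501.727296558 wine × 1.518 = 2279.622036175044 hide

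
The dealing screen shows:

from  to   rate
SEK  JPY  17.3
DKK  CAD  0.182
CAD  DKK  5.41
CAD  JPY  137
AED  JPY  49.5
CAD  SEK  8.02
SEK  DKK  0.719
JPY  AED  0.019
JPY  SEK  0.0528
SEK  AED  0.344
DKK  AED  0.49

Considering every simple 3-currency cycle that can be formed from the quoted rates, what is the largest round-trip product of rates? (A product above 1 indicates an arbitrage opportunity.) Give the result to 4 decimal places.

SEK→DKK→CAD→SEK: 0.719 × 0.182 × 8.02 = 1.04948
JPY→SEK→AED→JPY: 0.0528 × 0.344 × 49.5 = 0.89908
Maximum is SEK→DKK→CAD→SEK at 1.0495; arbitrage exists.

1.0495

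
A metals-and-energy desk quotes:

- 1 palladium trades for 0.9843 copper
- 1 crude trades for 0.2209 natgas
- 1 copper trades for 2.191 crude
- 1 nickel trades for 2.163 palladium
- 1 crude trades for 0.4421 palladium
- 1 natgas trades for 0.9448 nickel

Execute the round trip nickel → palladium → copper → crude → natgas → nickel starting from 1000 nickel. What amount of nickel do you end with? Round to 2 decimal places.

1000 nickel × 2.163 = 2163 palladium
2163 palladium × 0.9843 = 2129.0409 copper
2129.0409 copper × 2.191 = 4664.7286119 crude
4664.7286119 crude × 0.2209 = 1030.43855036871 natgas
1030.43855036871 natgas × 0.9448 = 973.558342388357208 nickel

973.56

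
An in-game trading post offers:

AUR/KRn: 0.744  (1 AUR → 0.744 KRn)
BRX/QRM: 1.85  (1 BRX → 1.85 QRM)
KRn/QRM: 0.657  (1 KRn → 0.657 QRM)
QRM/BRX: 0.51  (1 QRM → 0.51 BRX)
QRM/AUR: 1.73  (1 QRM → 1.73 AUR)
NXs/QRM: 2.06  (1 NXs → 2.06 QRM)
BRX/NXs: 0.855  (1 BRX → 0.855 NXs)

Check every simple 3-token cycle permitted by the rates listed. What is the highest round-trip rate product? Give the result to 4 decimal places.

0.8983

BRX→NXs→QRM→BRX: 0.855 × 2.06 × 0.51 = 0.89826
AUR→KRn→QRM→AUR: 0.744 × 0.657 × 1.73 = 0.84564
Maximum is BRX→NXs→QRM→BRX at 0.8983; no arbitrage — every cycle loses value.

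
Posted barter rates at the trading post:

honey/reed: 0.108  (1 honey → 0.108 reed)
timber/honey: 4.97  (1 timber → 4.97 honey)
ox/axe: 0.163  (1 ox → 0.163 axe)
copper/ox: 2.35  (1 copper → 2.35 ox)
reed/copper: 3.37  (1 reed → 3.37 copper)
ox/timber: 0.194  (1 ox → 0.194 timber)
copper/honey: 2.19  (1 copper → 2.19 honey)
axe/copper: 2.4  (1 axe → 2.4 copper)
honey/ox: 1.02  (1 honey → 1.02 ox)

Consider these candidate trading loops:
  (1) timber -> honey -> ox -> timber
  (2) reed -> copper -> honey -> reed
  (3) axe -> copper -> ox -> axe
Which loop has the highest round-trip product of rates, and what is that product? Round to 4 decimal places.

0.9835

(1) 4.97 × 1.02 × 0.194 = 0.98346
(2) 3.37 × 2.19 × 0.108 = 0.79707
(3) 2.4 × 2.35 × 0.163 = 0.91932
Highest is cycle (1) at 0.9835 (≤1, no arbitrage).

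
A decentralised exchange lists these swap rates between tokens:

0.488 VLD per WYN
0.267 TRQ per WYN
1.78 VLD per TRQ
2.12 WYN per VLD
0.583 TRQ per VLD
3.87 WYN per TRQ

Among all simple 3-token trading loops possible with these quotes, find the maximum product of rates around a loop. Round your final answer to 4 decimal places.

1.1010

WYN→VLD→TRQ→WYN: 0.488 × 0.583 × 3.87 = 1.10103
WYN→TRQ→VLD→WYN: 0.267 × 1.78 × 2.12 = 1.00755
Maximum is WYN→VLD→TRQ→WYN at 1.1010; arbitrage exists.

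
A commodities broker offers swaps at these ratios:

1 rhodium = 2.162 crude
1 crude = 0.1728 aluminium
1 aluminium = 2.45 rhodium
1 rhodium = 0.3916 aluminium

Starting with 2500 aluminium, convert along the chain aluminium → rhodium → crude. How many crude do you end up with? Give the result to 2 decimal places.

13242.25

2500 aluminium × 2.45 = 6125 rhodium
6125 rhodium × 2.162 = 13242.25 crude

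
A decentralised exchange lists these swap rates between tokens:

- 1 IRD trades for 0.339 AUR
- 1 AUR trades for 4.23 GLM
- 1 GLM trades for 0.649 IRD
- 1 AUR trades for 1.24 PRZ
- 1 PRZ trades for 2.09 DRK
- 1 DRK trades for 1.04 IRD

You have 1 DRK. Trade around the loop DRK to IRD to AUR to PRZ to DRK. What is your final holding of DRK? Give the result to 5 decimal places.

1 DRK × 1.04 = 1.04 IRD
1.04 IRD × 0.339 = 0.35256 AUR
0.35256 AUR × 1.24 = 0.4371744 PRZ
0.4371744 PRZ × 2.09 = 0.913694496 DRK

0.91369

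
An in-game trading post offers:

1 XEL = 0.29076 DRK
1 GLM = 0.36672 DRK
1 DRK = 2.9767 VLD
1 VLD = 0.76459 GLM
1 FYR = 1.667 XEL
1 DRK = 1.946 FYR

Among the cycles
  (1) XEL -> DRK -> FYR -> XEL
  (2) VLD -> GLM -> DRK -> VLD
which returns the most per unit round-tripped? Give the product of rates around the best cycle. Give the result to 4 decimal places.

(1) 0.29076 × 1.946 × 1.667 = 0.94322
(2) 0.76459 × 0.36672 × 2.9767 = 0.83464
Highest is cycle (1) at 0.9432 (≤1, no arbitrage).

0.9432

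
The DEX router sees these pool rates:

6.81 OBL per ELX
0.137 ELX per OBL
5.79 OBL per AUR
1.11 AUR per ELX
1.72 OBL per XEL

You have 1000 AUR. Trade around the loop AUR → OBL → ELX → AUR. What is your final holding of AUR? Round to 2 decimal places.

880.49

1000 AUR × 5.79 = 5790 OBL
5790 OBL × 0.137 = 793.23 ELX
793.23 ELX × 1.11 = 880.4853 AUR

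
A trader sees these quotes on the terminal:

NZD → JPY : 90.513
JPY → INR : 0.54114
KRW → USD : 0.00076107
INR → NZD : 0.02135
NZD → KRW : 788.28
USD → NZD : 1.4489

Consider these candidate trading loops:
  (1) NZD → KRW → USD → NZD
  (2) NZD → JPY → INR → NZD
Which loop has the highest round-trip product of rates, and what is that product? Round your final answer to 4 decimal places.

1.0457

(1) 788.28 × 0.00076107 × 1.4489 = 0.86925
(2) 90.513 × 0.54114 × 0.02135 = 1.04573
Highest is cycle (2) at 1.0457 (>1, arbitrage).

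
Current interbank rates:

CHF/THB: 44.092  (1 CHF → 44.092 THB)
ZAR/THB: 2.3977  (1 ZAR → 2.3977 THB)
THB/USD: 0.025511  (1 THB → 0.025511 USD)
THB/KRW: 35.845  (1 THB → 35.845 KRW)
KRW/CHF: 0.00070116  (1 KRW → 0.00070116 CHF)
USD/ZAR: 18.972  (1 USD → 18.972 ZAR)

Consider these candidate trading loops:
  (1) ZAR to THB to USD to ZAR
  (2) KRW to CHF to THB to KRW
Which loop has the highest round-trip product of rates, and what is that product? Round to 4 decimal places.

(1) 2.3977 × 0.025511 × 18.972 = 1.16047
(2) 0.00070116 × 44.092 × 35.845 = 1.10817
Highest is cycle (1) at 1.1605 (>1, arbitrage).

1.1605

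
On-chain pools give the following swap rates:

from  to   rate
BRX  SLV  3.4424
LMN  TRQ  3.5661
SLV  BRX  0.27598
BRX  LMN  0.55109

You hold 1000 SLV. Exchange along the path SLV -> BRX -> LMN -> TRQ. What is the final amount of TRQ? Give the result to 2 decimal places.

1000 SLV × 0.27598 = 275.98 BRX
275.98 BRX × 0.55109 = 152.0898182 LMN
152.0898182 LMN × 3.5661 = 542.36750068302 TRQ

542.37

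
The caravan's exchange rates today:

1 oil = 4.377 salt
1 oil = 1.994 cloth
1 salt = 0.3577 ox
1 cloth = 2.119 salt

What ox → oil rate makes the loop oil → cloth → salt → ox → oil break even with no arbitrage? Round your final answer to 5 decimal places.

0.66164

Known legs of the cycle: 1.994 × 2.119 × 0.3577 = 1.5113848022
For no arbitrage the full-cycle product must be 1, so the missing rate is 1 / 1.5113848022 ≈ 0.6616449.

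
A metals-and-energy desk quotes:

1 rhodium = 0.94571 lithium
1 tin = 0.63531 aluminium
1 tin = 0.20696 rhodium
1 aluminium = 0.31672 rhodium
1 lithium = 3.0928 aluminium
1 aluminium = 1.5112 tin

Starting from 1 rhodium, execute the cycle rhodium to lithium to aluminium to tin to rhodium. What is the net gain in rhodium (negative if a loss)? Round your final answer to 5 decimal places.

1 rhodium × 0.94571 = 0.94571 lithium
0.94571 lithium × 3.0928 = 2.924891888 aluminium
2.924891888 aluminium × 1.5112 = 4.4200966211456 tin
4.4200966211456 tin × 0.20696 = 0.914783196712293376 rhodium
Net change: 0.914783196712293376 − 1 = -0.085216803287706624 rhodium

-0.08522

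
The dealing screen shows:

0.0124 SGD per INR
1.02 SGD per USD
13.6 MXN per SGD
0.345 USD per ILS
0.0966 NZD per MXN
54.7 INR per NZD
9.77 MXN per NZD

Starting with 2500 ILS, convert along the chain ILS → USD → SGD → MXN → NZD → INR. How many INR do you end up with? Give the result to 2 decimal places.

2500 ILS × 0.345 = 862.5 USD
862.5 USD × 1.02 = 879.75 SGD
879.75 SGD × 13.6 = 11964.6 MXN
11964.6 MXN × 0.0966 = 1155.78036 NZD
1155.78036 NZD × 54.7 = 63221.185692 INR

63221.19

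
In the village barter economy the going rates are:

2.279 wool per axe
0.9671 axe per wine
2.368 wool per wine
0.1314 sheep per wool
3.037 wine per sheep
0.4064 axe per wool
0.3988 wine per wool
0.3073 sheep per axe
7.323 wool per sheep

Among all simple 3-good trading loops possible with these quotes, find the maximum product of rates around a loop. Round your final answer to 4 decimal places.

0.9450

wool→sheep→wine→wool: 0.1314 × 3.037 × 2.368 = 0.94498
axe→sheep→wool→axe: 0.3073 × 7.323 × 0.4064 = 0.91455
axe→sheep→wine→axe: 0.3073 × 3.037 × 0.9671 = 0.90257
axe→wool→wine→axe: 2.279 × 0.3988 × 0.9671 = 0.87896
Maximum is wool→sheep→wine→wool at 0.9450; no arbitrage — every cycle loses value.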